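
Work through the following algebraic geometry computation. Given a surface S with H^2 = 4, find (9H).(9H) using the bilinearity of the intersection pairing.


Using bilinearity of the intersection pairing on a surface S:
(aH).(bH) = ab * (H.H)
We have H^2 = 4.
D.E = (9H).(9H) = 9*9*4
= 81*4
= 324

324


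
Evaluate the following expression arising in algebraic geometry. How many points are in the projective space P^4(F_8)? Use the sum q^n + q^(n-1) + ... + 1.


P^4(F_8) has (q^(n+1) - 1)/(q - 1) points.
= 8^4 + 8^3 + 8^2 + 8^1 + 8^0
= 4096 + 512 + 64 + 8 + 1
= 4681

4681


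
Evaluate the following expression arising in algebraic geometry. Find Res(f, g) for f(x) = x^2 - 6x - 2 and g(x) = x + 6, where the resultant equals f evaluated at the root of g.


For Res(f, x - c), we evaluate f at x = c.
f(-6) = (-6)^2 - 6*(-6) - 2
= 36 + 36 - 2
= 72 - 2 = 70
Res(f, g) = 70

70


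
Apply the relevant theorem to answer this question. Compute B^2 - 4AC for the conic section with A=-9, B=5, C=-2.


The discriminant of a conic Ax^2 + Bxy + Cy^2 + ... = 0 is B^2 - 4AC.
B^2 = 5^2 = 25
4AC = 4*(-9)*(-2) = 72
Discriminant = 25 - 72 = -47

-47


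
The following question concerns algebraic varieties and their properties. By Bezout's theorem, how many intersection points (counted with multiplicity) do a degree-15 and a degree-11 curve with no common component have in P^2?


Bezout's theorem states the intersection count equals the product of degrees.
Intersection count = 15 * 11 = 165

165


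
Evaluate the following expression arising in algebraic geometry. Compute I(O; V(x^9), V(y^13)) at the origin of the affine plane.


The intersection multiplicity of V(x^a) and V(y^b) at the origin is:
I(O; V(x^9), V(y^13)) = dim_k(k[x,y]/(x^9, y^13))
A basis for k[x,y]/(x^9, y^13) is the set of monomials x^i * y^j
where 0 <= i < 9 and 0 <= j < 13.
The number of such monomials is 9 * 13 = 117

117


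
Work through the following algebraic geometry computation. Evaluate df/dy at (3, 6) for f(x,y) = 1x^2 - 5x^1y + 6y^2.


df/dy = (-5)*x^1 + 2*6*y^1
At (3,6): (-5)*3^1 + 2*6*6^1
= -15 + 72
= 57

57


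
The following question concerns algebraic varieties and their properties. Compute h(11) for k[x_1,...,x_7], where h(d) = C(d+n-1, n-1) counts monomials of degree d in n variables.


The Hilbert function for the polynomial ring in 7 variables is:
h(d) = C(d+n-1, n-1)
h(11) = C(11+7-1, 7-1) = C(17, 6)
= 17! / (6! * 11!)
= 12376

12376


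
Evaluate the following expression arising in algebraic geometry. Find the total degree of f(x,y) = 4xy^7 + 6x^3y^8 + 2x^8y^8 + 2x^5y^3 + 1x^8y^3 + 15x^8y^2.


Examine each term for its total degree (sum of exponents).
  Term '4xy^7' has total degree 1+7 = 8.
  Term '6x^3y^8' has total degree 3+8 = 11.
  Term '2x^8y^8' has total degree 8+8 = 16.
  Term '2x^5y^3' has total degree 5+3 = 8.
  Term '1x^8y^3' has total degree 8+3 = 11.
  Term '15x^8y^2' has total degree 8+2 = 10.
The maximum total degree among all terms is 16.

16


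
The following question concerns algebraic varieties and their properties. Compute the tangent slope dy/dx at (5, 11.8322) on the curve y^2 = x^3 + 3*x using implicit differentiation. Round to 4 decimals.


Using implicit differentiation of y^2 = x^3 + 3*x:
2y * dy/dx = 3x^2 + 3
dy/dx = (3x^2 + 3)/(2y)
Numerator: 3*5^2 + 3 = 78
Denominator: 2*11.8322 = 23.6644
dy/dx = 78/23.6644 = 3.2961

3.2961


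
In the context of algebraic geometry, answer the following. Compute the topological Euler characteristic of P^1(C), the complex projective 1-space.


The complex projective space P^1 has one cell in each even real dimension 0, 2, ..., 2.
The cohomology groups are H^{2k}(P^1) = Z for k = 0,...,1, and 0 otherwise.
Euler characteristic = sum of Betti numbers = 1 per even-dimensional cohomology group.
chi(P^1) = 1 + 1 = 2

2


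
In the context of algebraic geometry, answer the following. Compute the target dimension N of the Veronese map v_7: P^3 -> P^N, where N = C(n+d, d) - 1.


The Veronese embedding v_d: P^n -> P^N maps each point to all
degree-d monomials in n+1 homogeneous coordinates.
N = C(n+d, d) - 1
N = C(3+7, 7) - 1
N = C(10, 7) - 1
C(10, 7) = 120
N = 120 - 1 = 119

119


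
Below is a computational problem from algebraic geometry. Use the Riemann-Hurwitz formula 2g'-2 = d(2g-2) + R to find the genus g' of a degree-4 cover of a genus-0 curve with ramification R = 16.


Riemann-Hurwitz formula: 2g' - 2 = d(2g - 2) + R
Given: d = 4, g = 0, R = 16
2g' - 2 = 4*(2*0 - 2) + 16
2g' - 2 = 4*(-2) + 16
2g' - 2 = -8 + 16 = 8
2g' = 10
g' = 5

5


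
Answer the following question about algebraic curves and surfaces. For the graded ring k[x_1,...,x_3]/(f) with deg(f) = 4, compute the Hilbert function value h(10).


For R = k[x_1,...,x_n]/(f) with f homogeneous of degree e:
The Hilbert series is (1 - t^e)/(1 - t)^n.
So h(d) = C(d+n-1, n-1) - C(d-e+n-1, n-1) for d >= e.
With n=3, e=4, d=10:
C(10+3-1, 3-1) = C(12, 2) = 66
C(10-4+3-1, 3-1) = C(8, 2) = 28
h(10) = 66 - 28 = 38

38


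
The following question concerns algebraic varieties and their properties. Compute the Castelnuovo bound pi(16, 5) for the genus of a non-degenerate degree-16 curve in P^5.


Castelnuovo's bound: write d - 1 = m(r-1) + epsilon with 0 <= epsilon < r-1.
d - 1 = 16 - 1 = 15
r - 1 = 5 - 1 = 4
15 = 3*4 + 3, so m = 3, epsilon = 3
pi(d, r) = m(m-1)(r-1)/2 + m*epsilon
= 3*2*4/2 + 3*3
= 24/2 + 9
= 12 + 9 = 21

21


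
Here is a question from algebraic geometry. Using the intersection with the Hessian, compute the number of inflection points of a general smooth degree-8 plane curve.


For a general smooth plane curve C of degree d, the inflection points are
the intersection of C with its Hessian curve, which has degree 3(d-2).
By Bezout, the total intersection number is d * 3(d-2) = 8 * 18 = 144.
For a general curve every flex is ordinary, so each contributes
multiplicity 1 to C·Hess(C), and the number of distinct inflection
points is 3d(d-2).
Inflection points = 3*8*(8-2) = 3*8*6 = 144

144


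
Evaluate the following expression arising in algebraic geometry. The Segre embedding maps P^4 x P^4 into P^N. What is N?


The Segre embedding maps P^m x P^n into P^N via
all products of coordinates from each factor.
N = (m+1)(n+1) - 1
N = (4+1)(4+1) - 1
N = 5*5 - 1
N = 25 - 1 = 24

24


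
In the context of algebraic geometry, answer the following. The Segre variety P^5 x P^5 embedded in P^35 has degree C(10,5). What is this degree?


The degree of the Segre variety P^5 x P^5 is C(m+n, m).
= C(10, 5)
= 252

252


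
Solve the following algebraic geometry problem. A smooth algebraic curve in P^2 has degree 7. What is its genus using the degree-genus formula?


Using the genus formula for smooth plane curves:
g = (d-1)(d-2)/2
g = (7-1)(7-2)/2
g = 6*5/2
g = 30/2 = 15

15


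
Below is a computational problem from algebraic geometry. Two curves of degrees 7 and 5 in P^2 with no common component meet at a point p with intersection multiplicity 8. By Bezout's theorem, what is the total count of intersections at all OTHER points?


By Bezout's theorem, the total intersection number is d1 * d2.
Total = 7 * 5 = 35
Intersection multiplicity at p = 8
Remaining intersections = 35 - 8 = 27

27


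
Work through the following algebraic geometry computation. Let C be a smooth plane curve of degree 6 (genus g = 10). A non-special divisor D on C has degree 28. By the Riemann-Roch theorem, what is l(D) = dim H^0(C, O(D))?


First, compute the genus of a smooth plane curve of degree 6:
g = (d-1)(d-2)/2 = (6-1)(6-2)/2 = 10
For a non-special divisor D (i.e., h^1(D) = 0), Riemann-Roch gives:
l(D) = deg(D) - g + 1
Since deg(D) = 28 >= 2g - 1 = 19, D is non-special.
l(D) = 28 - 10 + 1 = 19

19


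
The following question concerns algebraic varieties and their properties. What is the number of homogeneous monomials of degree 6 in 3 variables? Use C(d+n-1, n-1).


The number of degree-6 monomials in 3 variables is C(d+n-1, n-1).
= C(6+3-1, 3-1) = C(8, 2)
= 28

28


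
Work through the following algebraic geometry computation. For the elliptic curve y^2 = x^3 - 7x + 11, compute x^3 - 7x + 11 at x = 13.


Compute x^3 - 7x + 11 at x = 13:
x^3 = 13^3 = 2197
(-7)*x = (-7)*13 = -91
Sum: 2197 - 91 + 11 = 2117

2117


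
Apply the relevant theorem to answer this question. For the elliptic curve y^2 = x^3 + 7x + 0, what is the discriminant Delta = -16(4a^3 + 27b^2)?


Compute each component:
4a^3 = 4*7^3 = 4*343 = 1372
27b^2 = 27*0^2 = 27*0 = 0
4a^3 + 27b^2 = 1372 + 0 = 1372
Delta = -16*1372 = -21952

-21952


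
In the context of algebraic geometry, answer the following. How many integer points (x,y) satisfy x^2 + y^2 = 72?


Systematically check integer values of x where x^2 <= 72.
For each valid x, check if 72 - x^2 is a perfect square.
x=6: 72 - 36 = 36, sqrt = 6 (valid)
Total integer solutions found: 4

4


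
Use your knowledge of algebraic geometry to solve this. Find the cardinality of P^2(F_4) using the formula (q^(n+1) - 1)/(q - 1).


P^2(F_4) has (q^(n+1) - 1)/(q - 1) points.
= 4^2 + 4^1 + 4^0
= 16 + 4 + 1
= 21

21


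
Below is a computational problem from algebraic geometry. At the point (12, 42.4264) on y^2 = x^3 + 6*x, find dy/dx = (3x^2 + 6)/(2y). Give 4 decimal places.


Using implicit differentiation of y^2 = x^3 + 6*x:
2y * dy/dx = 3x^2 + 6
dy/dx = (3x^2 + 6)/(2y)
Numerator: 3*12^2 + 6 = 438
Denominator: 2*42.4264 = 84.8528
dy/dx = 438/84.8528 = 5.1619

5.1619


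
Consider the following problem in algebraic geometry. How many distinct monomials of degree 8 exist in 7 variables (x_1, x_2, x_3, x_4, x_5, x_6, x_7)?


The number of degree-8 monomials in 7 variables is C(d+n-1, n-1).
= C(8+7-1, 7-1) = C(14, 6)
= 3003

3003


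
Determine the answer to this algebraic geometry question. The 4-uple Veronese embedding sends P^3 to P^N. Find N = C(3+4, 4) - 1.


The Veronese embedding v_d: P^n -> P^N maps each point to all
degree-d monomials in n+1 homogeneous coordinates.
N = C(n+d, d) - 1
N = C(3+4, 4) - 1
N = C(7, 4) - 1
C(7, 4) = 35
N = 35 - 1 = 34

34


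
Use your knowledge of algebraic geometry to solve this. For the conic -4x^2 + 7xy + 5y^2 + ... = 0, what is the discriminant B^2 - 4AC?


The discriminant of a conic Ax^2 + Bxy + Cy^2 + ... = 0 is B^2 - 4AC.
B^2 = 7^2 = 49
4AC = 4*(-4)*5 = -80
Discriminant = 49 + 80 = 129

129


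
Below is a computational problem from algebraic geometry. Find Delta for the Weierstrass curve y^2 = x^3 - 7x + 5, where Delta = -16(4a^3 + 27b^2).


Compute each component:
4a^3 = 4*(-7)^3 = 4*(-343) = -1372
27b^2 = 27*5^2 = 27*25 = 675
4a^3 + 27b^2 = -1372 + 675 = -697
Delta = -16*(-697) = 11152

11152


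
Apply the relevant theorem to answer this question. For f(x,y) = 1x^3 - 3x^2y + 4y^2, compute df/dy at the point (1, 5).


df/dy = (-3)*x^2 + 2*4*y^1
At (1,5): (-3)*1^2 + 2*4*5^1
= -3 + 40
= 37

37


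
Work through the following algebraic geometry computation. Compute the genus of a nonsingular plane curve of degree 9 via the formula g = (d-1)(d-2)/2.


Using the genus formula for smooth plane curves:
g = (d-1)(d-2)/2
g = (9-1)(9-2)/2
g = 8*7/2
g = 56/2 = 28

28


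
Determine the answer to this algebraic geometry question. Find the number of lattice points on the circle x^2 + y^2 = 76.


Systematically check integer values of x where x^2 <= 76.
For each valid x, check if 76 - x^2 is a perfect square.
Total integer solutions found: 0

0


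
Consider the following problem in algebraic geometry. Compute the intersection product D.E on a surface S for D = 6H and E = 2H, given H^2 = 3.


Using bilinearity of the intersection pairing on a surface S:
(aH).(bH) = ab * (H.H)
We have H^2 = 3.
D.E = (6H).(2H) = 6*2*3
= 12*3
= 36

36


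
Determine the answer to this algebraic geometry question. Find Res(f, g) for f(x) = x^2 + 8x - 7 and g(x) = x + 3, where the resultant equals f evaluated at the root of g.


For Res(f, x - c), we evaluate f at x = c.
f(-3) = (-3)^2 + 8*(-3) - 7
= 9 - 24 - 7
= -15 - 7 = -22
Res(f, g) = -22

-22


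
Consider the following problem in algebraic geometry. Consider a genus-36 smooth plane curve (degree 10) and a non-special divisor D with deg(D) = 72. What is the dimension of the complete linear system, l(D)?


First, compute the genus of a smooth plane curve of degree 10:
g = (d-1)(d-2)/2 = (10-1)(10-2)/2 = 36
For a non-special divisor D (i.e., h^1(D) = 0), Riemann-Roch gives:
l(D) = deg(D) - g + 1
Since deg(D) = 72 >= 2g - 1 = 71, D is non-special.
l(D) = 72 - 36 + 1 = 37

37


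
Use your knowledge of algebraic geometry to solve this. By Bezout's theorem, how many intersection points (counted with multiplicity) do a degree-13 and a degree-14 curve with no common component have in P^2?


Bezout's theorem states the intersection count equals the product of degrees.
Intersection count = 13 * 14 = 182

182


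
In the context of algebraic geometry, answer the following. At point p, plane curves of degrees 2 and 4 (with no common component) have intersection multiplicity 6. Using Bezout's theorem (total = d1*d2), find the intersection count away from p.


By Bezout's theorem, the total intersection number is d1 * d2.
Total = 2 * 4 = 8
Intersection multiplicity at p = 6
Remaining intersections = 8 - 6 = 2

2


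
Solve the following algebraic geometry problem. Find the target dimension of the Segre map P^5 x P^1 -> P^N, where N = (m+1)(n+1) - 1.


The Segre embedding maps P^m x P^n into P^N via
all products of coordinates from each factor.
N = (m+1)(n+1) - 1
N = (5+1)(1+1) - 1
N = 6*2 - 1
N = 12 - 1 = 11

11


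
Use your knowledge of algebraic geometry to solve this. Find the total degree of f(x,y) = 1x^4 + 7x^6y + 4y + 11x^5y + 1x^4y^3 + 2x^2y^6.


Examine each term for its total degree (sum of exponents).
  Term '1x^4' has total degree 4+0 = 4.
  Term '7x^6y' has total degree 6+1 = 7.
  Term '4y' has total degree 0+1 = 1.
  Term '11x^5y' has total degree 5+1 = 6.
  Term '1x^4y^3' has total degree 4+3 = 7.
  Term '2x^2y^6' has total degree 2+6 = 8.
The maximum total degree among all terms is 8.

8


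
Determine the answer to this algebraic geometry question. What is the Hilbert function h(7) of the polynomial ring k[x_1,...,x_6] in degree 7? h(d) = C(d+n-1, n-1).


The Hilbert function for the polynomial ring in 6 variables is:
h(d) = C(d+n-1, n-1)
h(7) = C(7+6-1, 6-1) = C(12, 5)
= 12! / (5! * 7!)
= 792

792


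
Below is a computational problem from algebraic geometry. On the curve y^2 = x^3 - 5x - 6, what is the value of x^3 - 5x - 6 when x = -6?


Compute x^3 - 5x - 6 at x = -6:
x^3 = (-6)^3 = -216
(-5)*x = (-5)*(-6) = 30
Sum: -216 + 30 - 6 = -192

-192


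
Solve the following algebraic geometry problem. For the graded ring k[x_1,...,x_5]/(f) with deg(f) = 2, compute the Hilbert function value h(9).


For R = k[x_1,...,x_n]/(f) with f homogeneous of degree e:
The Hilbert series is (1 - t^e)/(1 - t)^n.
So h(d) = C(d+n-1, n-1) - C(d-e+n-1, n-1) for d >= e.
With n=5, e=2, d=9:
C(9+5-1, 5-1) = C(13, 4) = 715
C(9-2+5-1, 5-1) = C(11, 4) = 330
h(9) = 715 - 330 = 385

385


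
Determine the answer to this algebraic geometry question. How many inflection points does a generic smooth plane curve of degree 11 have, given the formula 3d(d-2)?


For a general smooth plane curve C of degree d, the inflection points are
the intersection of C with its Hessian curve, which has degree 3(d-2).
By Bezout, the total intersection number is d * 3(d-2) = 11 * 27 = 297.
For a general curve every flex is ordinary, so each contributes
multiplicity 1 to C·Hess(C), and the number of distinct inflection
points is 3d(d-2).
Inflection points = 3*11*(11-2) = 3*11*9 = 297

297


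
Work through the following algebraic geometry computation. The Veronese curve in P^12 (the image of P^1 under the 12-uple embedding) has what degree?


The rational normal curve in P^12 is the image of P^1 under the 12-uple Veronese.
A general hyperplane in P^12 pulls back to a degree-12 form on P^1, which has 12 zeros,
so the curve meets a general hyperplane in 12 points. Degree = 12.

12


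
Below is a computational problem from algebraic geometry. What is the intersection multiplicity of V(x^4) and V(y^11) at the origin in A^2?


The intersection multiplicity of V(x^a) and V(y^b) at the origin is:
I(O; V(x^4), V(y^11)) = dim_k(k[x,y]/(x^4, y^11))
A basis for k[x,y]/(x^4, y^11) is the set of monomials x^i * y^j
where 0 <= i < 4 and 0 <= j < 11.
The number of such monomials is 4 * 11 = 44

44


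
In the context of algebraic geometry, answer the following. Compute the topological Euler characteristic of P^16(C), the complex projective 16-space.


The complex projective space P^16 has one cell in each even real dimension 0, 2, ..., 32.
The cohomology groups are H^{2k}(P^16) = Z for k = 0,...,16, and 0 otherwise.
Euler characteristic = sum of Betti numbers = 1 per even-dimensional cohomology group.
chi(P^16) = 16 + 1 = 17

17


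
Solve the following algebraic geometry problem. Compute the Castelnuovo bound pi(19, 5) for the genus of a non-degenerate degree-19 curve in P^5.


Castelnuovo's bound: write d - 1 = m(r-1) + epsilon with 0 <= epsilon < r-1.
d - 1 = 19 - 1 = 18
r - 1 = 5 - 1 = 4
18 = 4*4 + 2, so m = 4, epsilon = 2
pi(d, r) = m(m-1)(r-1)/2 + m*epsilon
= 4*3*4/2 + 4*2
= 48/2 + 8
= 24 + 8 = 32

32


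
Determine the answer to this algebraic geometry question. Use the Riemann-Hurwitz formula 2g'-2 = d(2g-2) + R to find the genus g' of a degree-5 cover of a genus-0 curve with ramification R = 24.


Riemann-Hurwitz formula: 2g' - 2 = d(2g - 2) + R
Given: d = 5, g = 0, R = 24
2g' - 2 = 5*(2*0 - 2) + 24
2g' - 2 = 5*(-2) + 24
2g' - 2 = -10 + 24 = 14
2g' = 16
g' = 8

8


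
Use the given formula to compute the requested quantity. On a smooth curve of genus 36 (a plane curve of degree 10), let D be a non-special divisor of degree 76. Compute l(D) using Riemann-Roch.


First, compute the genus of a smooth plane curve of degree 10:
g = (d-1)(d-2)/2 = (10-1)(10-2)/2 = 36
For a non-special divisor D (i.e., h^1(D) = 0), Riemann-Roch gives:
l(D) = deg(D) - g + 1
Since deg(D) = 76 >= 2g - 1 = 71, D is non-special.
l(D) = 76 - 36 + 1 = 41

41


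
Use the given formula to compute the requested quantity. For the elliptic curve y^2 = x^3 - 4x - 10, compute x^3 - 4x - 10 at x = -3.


Compute x^3 - 4x - 10 at x = -3:
x^3 = (-3)^3 = -27
(-4)*x = (-4)*(-3) = 12
Sum: -27 + 12 - 10 = -25

-25


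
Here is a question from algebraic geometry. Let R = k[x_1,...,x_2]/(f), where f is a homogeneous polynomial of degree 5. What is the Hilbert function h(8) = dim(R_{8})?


For R = k[x_1,...,x_n]/(f) with f homogeneous of degree e:
The Hilbert series is (1 - t^e)/(1 - t)^n.
So h(d) = C(d+n-1, n-1) - C(d-e+n-1, n-1) for d >= e.
With n=2, e=5, d=8:
C(8+2-1, 2-1) = C(9, 1) = 9
C(8-5+2-1, 2-1) = C(4, 1) = 4
h(8) = 9 - 4 = 5

5


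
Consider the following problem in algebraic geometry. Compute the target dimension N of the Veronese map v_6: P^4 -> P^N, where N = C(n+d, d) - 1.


The Veronese embedding v_d: P^n -> P^N maps each point to all
degree-d monomials in n+1 homogeneous coordinates.
N = C(n+d, d) - 1
N = C(4+6, 6) - 1
N = C(10, 6) - 1
C(10, 6) = 210
N = 210 - 1 = 209

209


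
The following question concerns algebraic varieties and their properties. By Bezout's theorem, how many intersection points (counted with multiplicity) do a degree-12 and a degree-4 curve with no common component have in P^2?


Bezout's theorem states the intersection count equals the product of degrees.
Intersection count = 12 * 4 = 48

48


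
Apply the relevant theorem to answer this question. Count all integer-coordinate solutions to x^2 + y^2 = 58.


Systematically check integer values of x where x^2 <= 58.
For each valid x, check if 58 - x^2 is a perfect square.
x=3: 58 - 9 = 49, sqrt = 7 (valid)
x=7: 58 - 49 = 9, sqrt = 3 (valid)
Total integer solutions found: 8

8


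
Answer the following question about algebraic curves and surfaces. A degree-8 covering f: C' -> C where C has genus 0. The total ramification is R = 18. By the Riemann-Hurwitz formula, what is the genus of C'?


Riemann-Hurwitz formula: 2g' - 2 = d(2g - 2) + R
Given: d = 8, g = 0, R = 18
2g' - 2 = 8*(2*0 - 2) + 18
2g' - 2 = 8*(-2) + 18
2g' - 2 = -16 + 18 = 2
2g' = 4
g' = 2

2


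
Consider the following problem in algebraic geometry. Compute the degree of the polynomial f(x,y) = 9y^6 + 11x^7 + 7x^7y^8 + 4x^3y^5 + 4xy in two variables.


Examine each term for its total degree (sum of exponents).
  Term '9y^6' has total degree 0+6 = 6.
  Term '11x^7' has total degree 7+0 = 7.
  Term '7x^7y^8' has total degree 7+8 = 15.
  Term '4x^3y^5' has total degree 3+5 = 8.
  Term '4xy' has total degree 1+1 = 2.
The maximum total degree among all terms is 15.

15


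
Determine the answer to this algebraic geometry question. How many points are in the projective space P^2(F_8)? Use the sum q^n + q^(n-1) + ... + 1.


P^2(F_8) has (q^(n+1) - 1)/(q - 1) points.
= 8^2 + 8^1 + 8^0
= 64 + 8 + 1
= 73

73


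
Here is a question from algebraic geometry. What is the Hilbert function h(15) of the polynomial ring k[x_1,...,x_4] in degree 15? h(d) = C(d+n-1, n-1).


The Hilbert function for the polynomial ring in 4 variables is:
h(d) = C(d+n-1, n-1)
h(15) = C(15+4-1, 4-1) = C(18, 3)
= 18! / (3! * 15!)
= 816

816


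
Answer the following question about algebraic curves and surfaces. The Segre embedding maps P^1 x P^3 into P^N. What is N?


The Segre embedding maps P^m x P^n into P^N via
all products of coordinates from each factor.
N = (m+1)(n+1) - 1
N = (1+1)(3+1) - 1
N = 2*4 - 1
N = 8 - 1 = 7

7


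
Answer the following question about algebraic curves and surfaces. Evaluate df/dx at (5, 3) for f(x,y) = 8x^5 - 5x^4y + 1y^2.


df/dx = 5*8*x^4 + 4*(-5)*x^3*y
At (5,3): 5*8*5^4 + 4*(-5)*5^3*3
= 25000 - 7500
= 17500

17500


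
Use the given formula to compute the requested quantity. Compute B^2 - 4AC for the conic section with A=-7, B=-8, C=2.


The discriminant of a conic Ax^2 + Bxy + Cy^2 + ... = 0 is B^2 - 4AC.
B^2 = (-8)^2 = 64
4AC = 4*(-7)*2 = -56
Discriminant = 64 + 56 = 120

120


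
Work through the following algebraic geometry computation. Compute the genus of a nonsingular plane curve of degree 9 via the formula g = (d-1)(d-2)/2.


Using the genus formula for smooth plane curves:
g = (d-1)(d-2)/2
g = (9-1)(9-2)/2
g = 8*7/2
g = 56/2 = 28

28


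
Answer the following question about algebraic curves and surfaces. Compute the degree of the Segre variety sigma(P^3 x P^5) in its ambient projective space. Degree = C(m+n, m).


The degree of the Segre variety P^3 x P^5 is C(m+n, m).
= C(8, 3)
= 56

56


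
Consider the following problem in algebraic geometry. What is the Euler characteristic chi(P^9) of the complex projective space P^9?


The complex projective space P^9 has one cell in each even real dimension 0, 2, ..., 18.
The cohomology groups are H^{2k}(P^9) = Z for k = 0,...,9, and 0 otherwise.
Euler characteristic = sum of Betti numbers = 1 per even-dimensional cohomology group.
chi(P^9) = 9 + 1 = 10

10


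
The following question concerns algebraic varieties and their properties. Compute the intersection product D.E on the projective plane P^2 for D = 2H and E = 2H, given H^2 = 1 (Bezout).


Using bilinearity of the intersection pairing on the projective plane P^2:
(aH).(bH) = ab * (H.H)
We have H^2 = 1 (Bezout).
D.E = (2H).(2H) = 2*2*1
= 4*1
= 4

4


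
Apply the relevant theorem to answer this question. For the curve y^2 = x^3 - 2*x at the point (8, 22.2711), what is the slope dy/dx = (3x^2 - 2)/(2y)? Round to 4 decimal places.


Using implicit differentiation of y^2 = x^3 - 2*x:
2y * dy/dx = 3x^2 - 2
dy/dx = (3x^2 - 2)/(2y)
Numerator: 3*8^2 - 2 = 190
Denominator: 2*22.2711 = 44.5422
dy/dx = 190/44.5422 = 4.2656

4.2656


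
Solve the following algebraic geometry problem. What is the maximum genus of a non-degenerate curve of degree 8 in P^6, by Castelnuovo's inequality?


Castelnuovo's bound: write d - 1 = m(r-1) + epsilon with 0 <= epsilon < r-1.
d - 1 = 8 - 1 = 7
r - 1 = 6 - 1 = 5
7 = 1*5 + 2, so m = 1, epsilon = 2
pi(d, r) = m(m-1)(r-1)/2 + m*epsilon
= 1*0*5/2 + 1*2
= 0/2 + 2
= 0 + 2 = 2

2


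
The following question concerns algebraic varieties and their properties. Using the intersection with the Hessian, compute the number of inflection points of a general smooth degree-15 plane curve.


For a general smooth plane curve C of degree d, the inflection points are
the intersection of C with its Hessian curve, which has degree 3(d-2).
By Bezout, the total intersection number is d * 3(d-2) = 15 * 39 = 585.
For a general curve every flex is ordinary, so each contributes
multiplicity 1 to C·Hess(C), and the number of distinct inflection
points is 3d(d-2).
Inflection points = 3*15*(15-2) = 3*15*13 = 585

585


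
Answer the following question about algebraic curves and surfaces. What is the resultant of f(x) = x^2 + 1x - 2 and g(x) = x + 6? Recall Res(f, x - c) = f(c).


For Res(f, x - c), we evaluate f at x = c.
f(-6) = (-6)^2 + 1*(-6) - 2
= 36 - 6 - 2
= 30 - 2 = 28
Res(f, g) = 28

28


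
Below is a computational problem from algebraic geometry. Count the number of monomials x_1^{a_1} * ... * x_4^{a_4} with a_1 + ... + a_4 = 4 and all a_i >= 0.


The number of degree-4 monomials in 4 variables is C(d+n-1, n-1).
= C(4+4-1, 4-1) = C(7, 3)
= 35

35


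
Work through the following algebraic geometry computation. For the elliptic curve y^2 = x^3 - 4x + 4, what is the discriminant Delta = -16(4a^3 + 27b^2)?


Compute each component:
4a^3 = 4*(-4)^3 = 4*(-64) = -256
27b^2 = 27*4^2 = 27*16 = 432
4a^3 + 27b^2 = -256 + 432 = 176
Delta = -16*176 = -2816

-2816


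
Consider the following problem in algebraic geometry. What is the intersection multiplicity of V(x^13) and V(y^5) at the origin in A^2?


The intersection multiplicity of V(x^a) and V(y^b) at the origin is:
I(O; V(x^13), V(y^5)) = dim_k(k[x,y]/(x^13, y^5))
A basis for k[x,y]/(x^13, y^5) is the set of monomials x^i * y^j
where 0 <= i < 13 and 0 <= j < 5.
The number of such monomials is 13 * 5 = 65

65


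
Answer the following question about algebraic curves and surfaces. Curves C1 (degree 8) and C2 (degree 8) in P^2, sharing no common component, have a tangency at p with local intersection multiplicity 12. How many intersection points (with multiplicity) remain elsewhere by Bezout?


By Bezout's theorem, the total intersection number is d1 * d2.
Total = 8 * 8 = 64
Intersection multiplicity at p = 12
Remaining intersections = 64 - 12 = 52

52


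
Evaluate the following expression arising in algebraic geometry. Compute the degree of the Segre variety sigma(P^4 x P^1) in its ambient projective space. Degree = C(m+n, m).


The degree of the Segre variety P^4 x P^1 is C(m+n, m).
= C(5, 4)
= 5

5


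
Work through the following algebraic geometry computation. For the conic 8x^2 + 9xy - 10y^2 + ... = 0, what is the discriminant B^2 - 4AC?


The discriminant of a conic Ax^2 + Bxy + Cy^2 + ... = 0 is B^2 - 4AC.
B^2 = 9^2 = 81
4AC = 4*8*(-10) = -320
Discriminant = 81 + 320 = 401

401


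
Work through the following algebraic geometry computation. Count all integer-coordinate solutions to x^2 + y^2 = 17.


Systematically check integer values of x where x^2 <= 17.
For each valid x, check if 17 - x^2 is a perfect square.
x=1: 17 - 1 = 16, sqrt = 4 (valid)
x=4: 17 - 16 = 1, sqrt = 1 (valid)
Total integer solutions found: 8

8


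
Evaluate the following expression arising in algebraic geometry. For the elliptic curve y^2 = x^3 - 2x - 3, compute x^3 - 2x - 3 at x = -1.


Compute x^3 - 2x - 3 at x = -1:
x^3 = (-1)^3 = -1
(-2)*x = (-2)*(-1) = 2
Sum: -1 + 2 - 3 = -2

-2


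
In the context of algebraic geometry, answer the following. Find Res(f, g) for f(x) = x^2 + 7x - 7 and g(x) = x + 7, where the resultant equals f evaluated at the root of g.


For Res(f, x - c), we evaluate f at x = c.
f(-7) = (-7)^2 + 7*(-7) - 7
= 49 - 49 - 7
= 0 - 7 = -7
Res(f, g) = -7

-7


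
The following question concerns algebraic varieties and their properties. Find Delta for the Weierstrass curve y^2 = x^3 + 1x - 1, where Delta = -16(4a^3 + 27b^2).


Compute each component:
4a^3 = 4*1^3 = 4*1 = 4
27b^2 = 27*(-1)^2 = 27*1 = 27
4a^3 + 27b^2 = 4 + 27 = 31
Delta = -16*31 = -496

-496


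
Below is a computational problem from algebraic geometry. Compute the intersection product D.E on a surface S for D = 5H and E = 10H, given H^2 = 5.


Using bilinearity of the intersection pairing on a surface S:
(aH).(bH) = ab * (H.H)
We have H^2 = 5.
D.E = (5H).(10H) = 5*10*5
= 50*5
= 250

250


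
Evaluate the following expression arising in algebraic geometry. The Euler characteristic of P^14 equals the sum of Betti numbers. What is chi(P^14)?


The complex projective space P^14 has one cell in each even real dimension 0, 2, ..., 28.
The cohomology groups are H^{2k}(P^14) = Z for k = 0,...,14, and 0 otherwise.
Euler characteristic = sum of Betti numbers = 1 per even-dimensional cohomology group.
chi(P^14) = 14 + 1 = 15

15


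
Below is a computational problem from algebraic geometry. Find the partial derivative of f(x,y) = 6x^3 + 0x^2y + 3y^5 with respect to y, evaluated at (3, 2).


df/dy = 0*x^2 + 5*3*y^4
At (3,2): 0*3^2 + 5*3*2^4
= 0 + 240
= 240

240


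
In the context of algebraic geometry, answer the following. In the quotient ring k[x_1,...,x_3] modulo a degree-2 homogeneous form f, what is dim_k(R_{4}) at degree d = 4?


For R = k[x_1,...,x_n]/(f) with f homogeneous of degree e:
The Hilbert series is (1 - t^e)/(1 - t)^n.
So h(d) = C(d+n-1, n-1) - C(d-e+n-1, n-1) for d >= e.
With n=3, e=2, d=4:
C(4+3-1, 3-1) = C(6, 2) = 15
C(4-2+3-1, 3-1) = C(4, 2) = 6
h(4) = 15 - 6 = 9

9


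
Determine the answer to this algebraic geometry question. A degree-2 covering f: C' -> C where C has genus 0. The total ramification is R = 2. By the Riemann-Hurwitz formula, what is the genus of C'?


Riemann-Hurwitz formula: 2g' - 2 = d(2g - 2) + R
Given: d = 2, g = 0, R = 2
2g' - 2 = 2*(2*0 - 2) + 2
2g' - 2 = 2*(-2) + 2
2g' - 2 = -4 + 2 = -2
2g' = 0
g' = 0

0


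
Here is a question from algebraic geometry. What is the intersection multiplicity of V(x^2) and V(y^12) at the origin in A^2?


The intersection multiplicity of V(x^a) and V(y^b) at the origin is:
I(O; V(x^2), V(y^12)) = dim_k(k[x,y]/(x^2, y^12))
A basis for k[x,y]/(x^2, y^12) is the set of monomials x^i * y^j
where 0 <= i < 2 and 0 <= j < 12.
The number of such monomials is 2 * 12 = 24

24


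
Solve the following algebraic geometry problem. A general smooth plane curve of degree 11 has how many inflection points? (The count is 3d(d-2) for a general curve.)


For a general smooth plane curve C of degree d, the inflection points are
the intersection of C with its Hessian curve, which has degree 3(d-2).
By Bezout, the total intersection number is d * 3(d-2) = 11 * 27 = 297.
For a general curve every flex is ordinary, so each contributes
multiplicity 1 to C·Hess(C), and the number of distinct inflection
points is 3d(d-2).
Inflection points = 3*11*(11-2) = 3*11*9 = 297

297


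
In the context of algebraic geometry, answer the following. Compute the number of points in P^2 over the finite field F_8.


P^2(F_8) has (q^(n+1) - 1)/(q - 1) points.
= 8^2 + 8^1 + 8^0
= 64 + 8 + 1
= 73

73


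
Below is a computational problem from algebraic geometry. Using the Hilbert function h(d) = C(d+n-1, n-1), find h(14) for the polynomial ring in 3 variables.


The Hilbert function for the polynomial ring in 3 variables is:
h(d) = C(d+n-1, n-1)
h(14) = C(14+3-1, 3-1) = C(16, 2)
= 16! / (2! * 14!)
= 120

120


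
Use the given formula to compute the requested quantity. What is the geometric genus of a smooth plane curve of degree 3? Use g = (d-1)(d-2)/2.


Using the genus formula for smooth plane curves:
g = (d-1)(d-2)/2
g = (3-1)(3-2)/2
g = 2*1/2
g = 2/2 = 1

1


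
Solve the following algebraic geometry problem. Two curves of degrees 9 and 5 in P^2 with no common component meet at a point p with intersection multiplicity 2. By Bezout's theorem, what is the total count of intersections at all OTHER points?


By Bezout's theorem, the total intersection number is d1 * d2.
Total = 9 * 5 = 45
Intersection multiplicity at p = 2
Remaining intersections = 45 - 2 = 43

43


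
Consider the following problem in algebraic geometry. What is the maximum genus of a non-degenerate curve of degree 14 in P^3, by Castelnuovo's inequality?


Castelnuovo's bound: write d - 1 = m(r-1) + epsilon with 0 <= epsilon < r-1.
d - 1 = 14 - 1 = 13
r - 1 = 3 - 1 = 2
13 = 6*2 + 1, so m = 6, epsilon = 1
pi(d, r) = m(m-1)(r-1)/2 + m*epsilon
= 6*5*2/2 + 6*1
= 60/2 + 6
= 30 + 6 = 36

36


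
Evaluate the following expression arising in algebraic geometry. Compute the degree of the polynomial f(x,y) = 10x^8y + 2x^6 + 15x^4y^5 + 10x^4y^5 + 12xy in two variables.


Examine each term for its total degree (sum of exponents).
  Term '10x^8y' has total degree 8+1 = 9.
  Term '2x^6' has total degree 6+0 = 6.
  Term '15x^4y^5' has total degree 4+5 = 9.
  Term '10x^4y^5' has total degree 4+5 = 9.
  Term '12xy' has total degree 1+1 = 2.
The maximum total degree among all terms is 9.

9


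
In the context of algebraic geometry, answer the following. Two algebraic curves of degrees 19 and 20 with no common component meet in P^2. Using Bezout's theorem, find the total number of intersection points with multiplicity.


Bezout's theorem states the intersection count equals the product of degrees.
Intersection count = 19 * 20 = 380

380


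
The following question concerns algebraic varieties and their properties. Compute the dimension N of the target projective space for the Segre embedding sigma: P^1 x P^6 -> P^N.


The Segre embedding maps P^m x P^n into P^N via
all products of coordinates from each factor.
N = (m+1)(n+1) - 1
N = (1+1)(6+1) - 1
N = 2*7 - 1
N = 14 - 1 = 13

13


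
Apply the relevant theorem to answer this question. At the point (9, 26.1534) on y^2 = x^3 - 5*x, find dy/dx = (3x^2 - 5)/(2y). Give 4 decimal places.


Using implicit differentiation of y^2 = x^3 - 5*x:
2y * dy/dx = 3x^2 - 5
dy/dx = (3x^2 - 5)/(2y)
Numerator: 3*9^2 - 5 = 238
Denominator: 2*26.1534 = 52.3068
dy/dx = 238/52.3068 = 4.5501

4.5501


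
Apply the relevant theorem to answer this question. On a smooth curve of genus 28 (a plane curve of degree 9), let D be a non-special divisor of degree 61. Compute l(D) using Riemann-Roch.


First, compute the genus of a smooth plane curve of degree 9:
g = (d-1)(d-2)/2 = (9-1)(9-2)/2 = 28
For a non-special divisor D (i.e., h^1(D) = 0), Riemann-Roch gives:
l(D) = deg(D) - g + 1
Since deg(D) = 61 >= 2g - 1 = 55, D is non-special.
l(D) = 61 - 28 + 1 = 34

34


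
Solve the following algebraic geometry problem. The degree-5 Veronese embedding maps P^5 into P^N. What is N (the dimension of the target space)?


The Veronese embedding v_d: P^n -> P^N maps each point to all
degree-d monomials in n+1 homogeneous coordinates.
N = C(n+d, d) - 1
N = C(5+5, 5) - 1
N = C(10, 5) - 1
C(10, 5) = 252
N = 252 - 1 = 251

251


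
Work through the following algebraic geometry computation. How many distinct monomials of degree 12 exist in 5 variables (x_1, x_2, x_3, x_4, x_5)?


The number of degree-12 monomials in 5 variables is C(d+n-1, n-1).
= C(12+5-1, 5-1) = C(16, 4)
= 1820

1820


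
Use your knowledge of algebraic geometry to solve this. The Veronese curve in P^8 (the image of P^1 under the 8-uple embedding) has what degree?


The rational normal curve in P^8 is the image of P^1 under the 8-uple Veronese.
A general hyperplane in P^8 pulls back to a degree-8 form on P^1, which has 8 zeros,
so the curve meets a general hyperplane in 8 points. Degree = 8.

8


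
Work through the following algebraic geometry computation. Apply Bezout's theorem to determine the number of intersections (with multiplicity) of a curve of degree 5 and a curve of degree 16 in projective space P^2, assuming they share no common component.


Bezout's theorem states the intersection count equals the product of degrees.
Intersection count = 5 * 16 = 80

80


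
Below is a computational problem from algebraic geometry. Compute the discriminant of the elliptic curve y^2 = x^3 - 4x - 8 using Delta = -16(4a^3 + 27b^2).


Compute each component:
4a^3 = 4*(-4)^3 = 4*(-64) = -256
27b^2 = 27*(-8)^2 = 27*64 = 1728
4a^3 + 27b^2 = -256 + 1728 = 1472
Delta = -16*1472 = -23552

-23552


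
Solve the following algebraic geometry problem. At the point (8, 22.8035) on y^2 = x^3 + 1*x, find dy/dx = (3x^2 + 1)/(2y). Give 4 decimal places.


Using implicit differentiation of y^2 = x^3 + 1*x:
2y * dy/dx = 3x^2 + 1
dy/dx = (3x^2 + 1)/(2y)
Numerator: 3*8^2 + 1 = 193
Denominator: 2*22.8035 = 45.607
dy/dx = 193/45.607 = 4.2318

4.2318


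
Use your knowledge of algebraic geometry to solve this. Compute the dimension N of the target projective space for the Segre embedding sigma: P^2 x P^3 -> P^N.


The Segre embedding maps P^m x P^n into P^N via
all products of coordinates from each factor.
N = (m+1)(n+1) - 1
N = (2+1)(3+1) - 1
N = 3*4 - 1
N = 12 - 1 = 11

11


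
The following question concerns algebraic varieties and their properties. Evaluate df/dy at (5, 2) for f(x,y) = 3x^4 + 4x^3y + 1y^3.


df/dy = 4*x^3 + 3*1*y^2
At (5,2): 4*5^3 + 3*1*2^2
= 500 + 12
= 512

512


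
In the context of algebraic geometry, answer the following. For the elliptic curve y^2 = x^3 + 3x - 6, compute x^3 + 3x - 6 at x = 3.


Compute x^3 + 3x - 6 at x = 3:
x^3 = 3^3 = 27
3*x = 3*3 = 9
Sum: 27 + 9 - 6 = 30

30


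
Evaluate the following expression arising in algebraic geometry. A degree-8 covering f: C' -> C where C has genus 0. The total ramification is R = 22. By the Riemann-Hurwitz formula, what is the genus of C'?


Riemann-Hurwitz formula: 2g' - 2 = d(2g - 2) + R
Given: d = 8, g = 0, R = 22
2g' - 2 = 8*(2*0 - 2) + 22
2g' - 2 = 8*(-2) + 22
2g' - 2 = -16 + 22 = 6
2g' = 8
g' = 4

4


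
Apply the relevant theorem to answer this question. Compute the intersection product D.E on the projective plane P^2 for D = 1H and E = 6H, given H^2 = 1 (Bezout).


Using bilinearity of the intersection pairing on the projective plane P^2:
(aH).(bH) = ab * (H.H)
We have H^2 = 1 (Bezout).
D.E = (1H).(6H) = 1*6*1
= 6*1
= 6

6


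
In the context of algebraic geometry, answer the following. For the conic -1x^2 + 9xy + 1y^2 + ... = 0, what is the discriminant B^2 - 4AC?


The discriminant of a conic Ax^2 + Bxy + Cy^2 + ... = 0 is B^2 - 4AC.
B^2 = 9^2 = 81
4AC = 4*(-1)*1 = -4
Discriminant = 81 + 4 = 85

85


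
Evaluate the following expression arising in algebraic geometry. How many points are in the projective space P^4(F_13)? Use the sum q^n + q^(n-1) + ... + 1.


P^4(F_13) has (q^(n+1) - 1)/(q - 1) points.
= 13^4 + 13^3 + 13^2 + 13^1 + 13^0
= 28561 + 2197 + 169 + 13 + 1
= 30941

30941


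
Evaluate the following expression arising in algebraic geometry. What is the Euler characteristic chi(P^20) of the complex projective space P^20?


The complex projective space P^20 has one cell in each even real dimension 0, 2, ..., 40.
The cohomology groups are H^{2k}(P^20) = Z for k = 0,...,20, and 0 otherwise.
Euler characteristic = sum of Betti numbers = 1 per even-dimensional cohomology group.
chi(P^20) = 20 + 1 = 21

21


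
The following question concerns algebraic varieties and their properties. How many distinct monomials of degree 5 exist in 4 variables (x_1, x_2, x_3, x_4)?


The number of degree-5 monomials in 4 variables is C(d+n-1, n-1).
= C(5+4-1, 4-1) = C(8, 3)
= 56

56


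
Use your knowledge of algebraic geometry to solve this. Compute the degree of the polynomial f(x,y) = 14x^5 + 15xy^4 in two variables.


Examine each term for its total degree (sum of exponents).
  Term '14x^5' has total degree 5+0 = 5.
  Term '15xy^4' has total degree 1+4 = 5.
The maximum total degree among all terms is 5.

5
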